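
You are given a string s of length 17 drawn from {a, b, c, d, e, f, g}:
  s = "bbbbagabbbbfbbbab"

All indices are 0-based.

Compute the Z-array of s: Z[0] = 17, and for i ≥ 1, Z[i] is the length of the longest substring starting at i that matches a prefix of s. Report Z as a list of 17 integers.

[17, 3, 2, 1, 0, 0, 0, 4, 3, 2, 1, 0, 3, 2, 1, 0, 1]

Z[0]=17
i=1: fresh scan; Z[1]=3 grow→box=[1,4)
i=2: min(r-i=2, Z[1]=3)=2; Z[2]=2
i=3: min(r-i=1, Z[2]=2)=1; Z[3]=1
i=4: fresh scan; Z[4]=0
i=5: fresh scan; Z[5]=0
i=6: fresh scan; Z[6]=0
i=7: fresh scan; Z[7]=4 grow→box=[7,11)
i=8: min(r-i=3, Z[1]=3)=3; Z[8]=3
i=9: min(r-i=2, Z[2]=2)=2; Z[9]=2
i=10: min(r-i=1, Z[3]=1)=1; Z[10]=1
i=11: fresh scan; Z[11]=0
i=12: fresh scan; Z[12]=3 grow→box=[12,15)
i=13: min(r-i=2, Z[1]=3)=2; Z[13]=2
i=14: min(r-i=1, Z[2]=2)=1; Z[14]=1
i=15: fresh scan; Z[15]=0
i=16: fresh scan; Z[16]=1 grow→box=[16,17)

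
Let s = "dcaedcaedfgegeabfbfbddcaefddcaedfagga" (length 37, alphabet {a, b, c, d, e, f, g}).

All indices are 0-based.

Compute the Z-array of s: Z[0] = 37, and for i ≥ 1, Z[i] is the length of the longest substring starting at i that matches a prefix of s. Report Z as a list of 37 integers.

Z[0]=37
i=1: i≥r, start 0; Z[1]=0
i=2: i≥r, start 0; Z[2]=0
i=3: i≥r, start 0; Z[3]=0
i=4: i≥r, start 0; Z[4]=5 scan→box=[4,9)
i=5: min(r-i=4, Z[1]=0)=0; Z[5]=0
i=6: min(r-i=3, Z[2]=0)=0; Z[6]=0
i=7: min(r-i=2, Z[3]=0)=0; Z[7]=0
i=8: min(r-i=1, Z[4]=5)=1; Z[8]=1
i=9: i≥r, start 0; Z[9]=0
i=10: i≥r, start 0; Z[10]=0
i=11: i≥r, start 0; Z[11]=0
i=12: i≥r, start 0; Z[12]=0
i=13: i≥r, start 0; Z[13]=0
i=14: i≥r, start 0; Z[14]=0
i=15: i≥r, start 0; Z[15]=0
i=16: i≥r, start 0; Z[16]=0
i=17: i≥r, start 0; Z[17]=0
i=18: i≥r, start 0; Z[18]=0
i=19: i≥r, start 0; Z[19]=0
i=20: i≥r, start 0; Z[20]=1 scan→box=[20,21)
i=21: i≥r, start 0; Z[21]=4 scan→box=[21,25)
i=22: min(r-i=3, Z[1]=0)=0; Z[22]=0
i=23: min(r-i=2, Z[2]=0)=0; Z[23]=0
i=24: min(r-i=1, Z[3]=0)=0; Z[24]=0
i=25: i≥r, start 0; Z[25]=0
i=26: i≥r, start 0; Z[26]=1 scan→box=[26,27)
i=27: i≥r, start 0; Z[27]=5 scan→box=[27,32)
i=28: min(r-i=4, Z[1]=0)=0; Z[28]=0
i=29: min(r-i=3, Z[2]=0)=0; Z[29]=0
i=30: min(r-i=2, Z[3]=0)=0; Z[30]=0
i=31: min(r-i=1, Z[4]=5)=1; Z[31]=1
i=32: i≥r, start 0; Z[32]=0
i=33: i≥r, start 0; Z[33]=0
i=34: i≥r, start 0; Z[34]=0
i=35: i≥r, start 0; Z[35]=0
i=36: i≥r, start 0; Z[36]=0

[37, 0, 0, 0, 5, 0, 0, 0, 1, 0, 0, 0, 0, 0, 0, 0, 0, 0, 0, 0, 1, 4, 0, 0, 0, 0, 1, 5, 0, 0, 0, 1, 0, 0, 0, 0, 0]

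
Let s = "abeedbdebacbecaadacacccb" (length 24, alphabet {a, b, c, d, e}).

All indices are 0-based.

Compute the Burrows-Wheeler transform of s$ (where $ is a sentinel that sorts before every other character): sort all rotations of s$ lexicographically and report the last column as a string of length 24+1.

rank  rotation                   last
    0  $abeedbdebacbecaadacacccb  b
    1  aadacacccb$abeedbdebacbec  c
    2  abeedbdebacbecaadacacccb$  $
    3  acacccb$abeedbdebacbecaad  d
    4  acbecaadacacccb$abeedbdeb  b
    5  acccb$abeedbdebacbecaadac  c
    6  adacacccb$abeedbdebacbeca  a
    7  b$abeedbdebacbecaadacaccc  c
    8  bacbecaadacacccb$abeedbde  e
    9  bdebacbecaadacacccb$abeed  d
   10  becaadacacccb$abeedbdebac  c
   11  beedbdebacbecaadacacccb$a  a
   12  caadacacccb$abeedbdebacbe  e
   13  cacccb$abeedbdebacbecaada  a
   14  cb$abeedbdebacbecaadacacc  c
   15  cbecaadacacccb$abeedbdeba  a
   16  ccb$abeedbdebacbecaadacac  c
   17  cccb$abeedbdebacbecaadaca  a
   18  dacacccb$abeedbdebacbecaa  a
   19  dbdebacbecaadacacccb$abee  e
   20  debacbecaadacacccb$abeedb  b
   21  ebacbecaadacacccb$abeedbd  d
   22  ecaadacacccb$abeedbdebacb  b
   23  edbdebacbecaadacacccb$abe  e
   24  eedbdebacbecaadacacccb$ab  b

bc$dbcacedcaeacacaaebdbeb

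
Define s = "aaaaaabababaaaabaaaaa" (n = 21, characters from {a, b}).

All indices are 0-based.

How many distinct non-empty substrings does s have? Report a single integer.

161

rank | idx | suffix
   0 |  20 | a
   1 |  19 | aa
   2 |  18 | aaa
   3 |  17 | aaaa
   4 |  16 | aaaaa
   5 |   0 | aaaaaabababaaaabaaaaa
   6 |   1 | aaaaabababaaaabaaaaa
   7 |  11 | aaaabaaaaa
   8 |   2 | aaaabababaaaabaaaaa
   9 |  12 | aaabaaaaa
  10 |   3 | aaabababaaaabaaaaa
  11 |  13 | aabaaaaa
  12 |   4 | aabababaaaabaaaaa
  13 |  14 | abaaaaa
  14 |   9 | abaaaabaaaaa
  15 |   7 | ababaaaabaaaaa
  16 |   5 | abababaaaabaaaaa
  17 |  15 | baaaaa
  18 |  10 | baaaabaaaaa
  19 |   8 | babaaaabaaaaa
  20 |   6 | bababaaaabaaaaa

SA = [20, 19, 18, 17, 16, 0, 1, 11, 2, 12, 3, 13, 4, 14, 9, 7, 5, 15, 10, 8, 6]
i: (SA[i-1],SA[i]) lcp shared
  1: (20,19) 1 'a'
  2: (19,18) 2 'aa'
  3: (18,17) 3 'aaa'
  4: (17,16) 4 'aaaa'
  5: (16,0) 5 'aaaaa'
  6: (0,1) 5 'aaaaa'
  7: (1,11) 4 'aaaa'
  8: (11,2) 6 'aaaaba'
  9: (2,12) 3 'aaa'
  10: (12,3) 5 'aaaba'
  11: (3,13) 2 'aa'
  12: (13,4) 4 'aaba'
  13: (4,14) 1 'a'
  14: (14,9) 6 'abaaaa'
  15: (9,7) 3 'aba'
  16: (7,5) 5 'ababa'
  17: (5,15) 0 ''
  18: (15,10) 5 'baaaa'
  19: (10,8) 2 'ba'
  20: (8,6) 4 'baba'

n(n+1)/2 = 21·22/2 = 231
Σ LCP = 0 + 1 + 2 + 3 + 4 + 5 + 5 + 4 + 6 + 3 + 5 + 2 + 4 + 1 + 6 + 3 + 5 + 0 + 5 + 2 + 4 = 70
distinct = 231 − 70 = 161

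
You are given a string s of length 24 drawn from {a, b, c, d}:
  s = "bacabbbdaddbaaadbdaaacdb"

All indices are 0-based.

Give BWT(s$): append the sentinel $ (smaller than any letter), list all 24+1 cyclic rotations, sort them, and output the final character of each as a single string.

rank  rotation                   last
    0  $bacabbbdaddbaaadbdaaacdb  b
    1  aaacdb$bacabbbdaddbaaadbd  d
    2  aaadbdaaacdb$bacabbbdaddb  b
    3  aacdb$bacabbbdaddbaaadbda  a
    4  aadbdaaacdb$bacabbbdaddba  a
    5  abbbdaddbaaadbdaaacdb$bac  c
    6  acabbbdaddbaaadbdaaacdb$b  b
    7  acdb$bacabbbdaddbaaadbdaa  a
    8  adbdaaacdb$bacabbbdaddbaa  a
    9  addbaaadbdaaacdb$bacabbbd  d
   10  b$bacabbbdaddbaaadbdaaacd  d
   11  baaadbdaaacdb$bacabbbdadd  d
   12  bacabbbdaddbaaadbdaaacdb$  $
   13  bbbdaddbaaadbdaaacdb$baca  a
   14  bbdaddbaaadbdaaacdb$bacab  b
   15  bdaaacdb$bacabbbdaddbaaad  d
   16  bdaddbaaadbdaaacdb$bacabb  b
   17  cabbbdaddbaaadbdaaacdb$ba  a
   18  cdb$bacabbbdaddbaaadbdaaa  a
   19  daaacdb$bacabbbdaddbaaadb  b
   20  daddbaaadbdaaacdb$bacabbb  b
   21  db$bacabbbdaddbaaadbdaaac  c
   22  dbaaadbdaaacdb$bacabbbdad  d
   23  dbdaaacdb$bacabbbdaddbaaa  a
   24  ddbaaadbdaaacdb$bacabbbda  a

bdbaacbaaddd$abdbaabbcdaa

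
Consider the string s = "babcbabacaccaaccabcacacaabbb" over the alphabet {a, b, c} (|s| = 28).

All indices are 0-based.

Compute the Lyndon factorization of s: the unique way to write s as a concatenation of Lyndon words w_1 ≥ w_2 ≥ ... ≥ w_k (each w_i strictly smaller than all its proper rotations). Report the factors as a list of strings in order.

emit factor 1: 'b' (i=0, period=1)
emit factor 2: 'abcb' (i=1, period=4)
emit factor 3: 'abacacc' (i=5, period=7)
emit factor 4: 'aaccabcacac' (i=12, period=11)
emit factor 5: 'aabbb' (i=23, period=5)

["b", "abcb", "abacacc", "aaccabcacac", "aabbb"]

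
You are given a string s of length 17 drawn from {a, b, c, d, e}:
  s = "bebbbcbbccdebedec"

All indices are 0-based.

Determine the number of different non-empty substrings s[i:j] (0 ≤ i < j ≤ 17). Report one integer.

rank | idx | suffix
   0 |   2 | bbbcbbccdebedec
   1 |   3 | bbcbbccdebedec
   2 |   6 | bbccdebedec
   3 |   4 | bcbbccdebedec
   4 |   7 | bccdebedec
   5 |   0 | bebbbcbbccdebedec
   6 |  12 | bedec
   7 |  16 | c
   8 |   5 | cbbccdebedec
   9 |   8 | ccdebedec
  10 |   9 | cdebedec
  11 |  10 | debedec
  12 |  14 | dec
  13 |   1 | ebbbcbbccdebedec
  14 |  11 | ebedec
  15 |  15 | ec
  16 |  13 | edec

SA = [2, 3, 6, 4, 7, 0, 12, 16, 5, 8, 9, 10, 14, 1, 11, 15, 13]
rank  pair      lcp
   1  s[2:],s[3:]  2  'bb'
   2  s[3:],s[6:]  3  'bbc'
   3  s[6:],s[4:]  1  'b'
   4  s[4:],s[7:]  2  'bc'
   5  s[7:],s[0:]  1  'b'
   6  s[0:],s[12:]  2  'be'
   7  s[12:],s[16:]  0  ''
   8  s[16:],s[5:]  1  'c'
   9  s[5:],s[8:]  1  'c'
  10  s[8:],s[9:]  1  'c'
  11  s[9:],s[10:]  0  ''
  12  s[10:],s[14:]  2  'de'
  13  s[14:],s[1:]  0  ''
  14  s[1:],s[11:]  2  'eb'
  15  s[11:],s[15:]  1  'e'
  16  s[15:],s[13:]  1  'e'

n(n+1)/2 = 17·18/2 = 153
Σ LCP = 0 + 2 + 3 + 1 + 2 + 1 + 2 + 0 + 1 + 1 + 1 + 0 + 2 + 0 + 2 + 1 + 1 = 20
distinct = 153 − 20 = 133

133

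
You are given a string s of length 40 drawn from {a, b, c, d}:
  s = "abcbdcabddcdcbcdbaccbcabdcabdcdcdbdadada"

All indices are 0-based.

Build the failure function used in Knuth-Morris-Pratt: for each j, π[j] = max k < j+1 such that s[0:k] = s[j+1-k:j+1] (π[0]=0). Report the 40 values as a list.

π[0] = 0
j=1 s[j]='b': π[1]=0 (border '')
j=2 s[j]='c': π[2]=0 (border '')
j=3 s[j]='b': π[3]=0 (border '')
j=4 s[j]='d': π[4]=0 (border '')
j=5 s[j]='c': π[5]=0 (border '')
j=6 s[j]='a': π[6]=1 (border 'a')
j=7 s[j]='b': π[7]=2 (border 'ab')
j=8 s[j]='d': k: 2→0; π[8]=0 (border '')
j=9 s[j]='d': π[9]=0 (border '')
j=10 s[j]='c': π[10]=0 (border '')
j=11 s[j]='d': π[11]=0 (border '')
j=12 s[j]='c': π[12]=0 (border '')
j=13 s[j]='b': π[13]=0 (border '')
j=14 s[j]='c': π[14]=0 (border '')
j=15 s[j]='d': π[15]=0 (border '')
j=16 s[j]='b': π[16]=0 (border '')
j=17 s[j]='a': π[17]=1 (border 'a')
j=18 s[j]='c': k: 1→0; π[18]=0 (border '')
j=19 s[j]='c': π[19]=0 (border '')
j=20 s[j]='b': π[20]=0 (border '')
j=21 s[j]='c': π[21]=0 (border '')
j=22 s[j]='a': π[22]=1 (border 'a')
j=23 s[j]='b': π[23]=2 (border 'ab')
j=24 s[j]='d': k: 2→0; π[24]=0 (border '')
j=25 s[j]='c': π[25]=0 (border '')
j=26 s[j]='a': π[26]=1 (border 'a')
j=27 s[j]='b': π[27]=2 (border 'ab')
j=28 s[j]='d': k: 2→0; π[28]=0 (border '')
j=29 s[j]='c': π[29]=0 (border '')
j=30 s[j]='d': π[30]=0 (border '')
j=31 s[j]='c': π[31]=0 (border '')
j=32 s[j]='d': π[32]=0 (border '')
j=33 s[j]='b': π[33]=0 (border '')
j=34 s[j]='d': π[34]=0 (border '')
j=35 s[j]='a': π[35]=1 (border 'a')
j=36 s[j]='d': k: 1→0; π[36]=0 (border '')
j=37 s[j]='a': π[37]=1 (border 'a')
j=38 s[j]='d': k: 1→0; π[38]=0 (border '')
j=39 s[j]='a': π[39]=1 (border 'a')

[0, 0, 0, 0, 0, 0, 1, 2, 0, 0, 0, 0, 0, 0, 0, 0, 0, 1, 0, 0, 0, 0, 1, 2, 0, 0, 1, 2, 0, 0, 0, 0, 0, 0, 0, 1, 0, 1, 0, 1]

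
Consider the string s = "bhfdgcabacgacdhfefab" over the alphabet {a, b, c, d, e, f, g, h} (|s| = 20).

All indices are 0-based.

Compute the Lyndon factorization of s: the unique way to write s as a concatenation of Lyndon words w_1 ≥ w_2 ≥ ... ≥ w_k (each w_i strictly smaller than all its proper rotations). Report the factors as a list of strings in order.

["bhfdgc", "abacgacdhfef", "ab"]

emit factor 1: 'bhfdgc' (i=0, period=6)
emit factor 2: 'abacgacdhfef' (i=6, period=12)
emit factor 3: 'ab' (i=18, period=2)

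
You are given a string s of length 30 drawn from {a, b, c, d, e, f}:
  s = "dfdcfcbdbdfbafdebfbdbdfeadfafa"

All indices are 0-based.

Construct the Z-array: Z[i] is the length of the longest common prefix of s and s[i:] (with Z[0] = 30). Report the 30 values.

[30, 0, 1, 0, 0, 0, 0, 1, 0, 2, 0, 0, 0, 0, 1, 0, 0, 0, 0, 1, 0, 2, 0, 0, 0, 2, 0, 0, 0, 0]

Z[0]=30
i=1: i≥r, start 0; Z[1]=0
i=2: i≥r, start 0; Z[2]=1 scan→box=[2,3)
i=3: i≥r, start 0; Z[3]=0
i=4: i≥r, start 0; Z[4]=0
i=5: i≥r, start 0; Z[5]=0
i=6: i≥r, start 0; Z[6]=0
i=7: i≥r, start 0; Z[7]=1 scan→box=[7,8)
i=8: i≥r, start 0; Z[8]=0
i=9: i≥r, start 0; Z[9]=2 scan→box=[9,11)
i=10: min(r-i=1, Z[1]=0)=0; Z[10]=0
i=11: i≥r, start 0; Z[11]=0
i=12: i≥r, start 0; Z[12]=0
i=13: i≥r, start 0; Z[13]=0
i=14: i≥r, start 0; Z[14]=1 scan→box=[14,15)
i=15: i≥r, start 0; Z[15]=0
i=16: i≥r, start 0; Z[16]=0
i=17: i≥r, start 0; Z[17]=0
i=18: i≥r, start 0; Z[18]=0
i=19: i≥r, start 0; Z[19]=1 scan→box=[19,20)
i=20: i≥r, start 0; Z[20]=0
i=21: i≥r, start 0; Z[21]=2 scan→box=[21,23)
i=22: min(r-i=1, Z[1]=0)=0; Z[22]=0
i=23: i≥r, start 0; Z[23]=0
i=24: i≥r, start 0; Z[24]=0
i=25: i≥r, start 0; Z[25]=2 scan→box=[25,27)
i=26: min(r-i=1, Z[1]=0)=0; Z[26]=0
i=27: i≥r, start 0; Z[27]=0
i=28: i≥r, start 0; Z[28]=0
i=29: i≥r, start 0; Z[29]=0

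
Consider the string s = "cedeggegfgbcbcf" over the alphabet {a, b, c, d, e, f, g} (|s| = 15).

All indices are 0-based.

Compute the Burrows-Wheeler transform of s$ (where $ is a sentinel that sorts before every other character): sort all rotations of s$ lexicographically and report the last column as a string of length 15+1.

rank  rotation          last
    0  $cedeggegfgbcbcf  f
    1  bcbcf$cedeggegfg  g
    2  bcf$cedeggegfgbc  c
    3  cbcf$cedeggegfgb  b
    4  cedeggegfgbcbcf$  $
    5  cf$cedeggegfgbcb  b
    6  deggegfgbcbcf$ce  e
    7  edeggegfgbcbcf$c  c
    8  egfgbcbcf$cedegg  g
    9  eggegfgbcbcf$ced  d
   10  f$cedeggegfgbcbc  c
   11  fgbcbcf$cedeggeg  g
   12  gbcbcf$cedeggegf  f
   13  gegfgbcbcf$cedeg  g
   14  gfgbcbcf$cedegge  e
   15  ggegfgbcbcf$cede  e

fgcb$becgdcgfgee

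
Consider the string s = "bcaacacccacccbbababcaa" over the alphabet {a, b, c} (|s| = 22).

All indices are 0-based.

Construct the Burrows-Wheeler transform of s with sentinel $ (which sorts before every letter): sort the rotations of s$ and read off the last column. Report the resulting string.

rank  rotation                 last
    0  $bcaacacccacccbbababcaa  a
    1  a$bcaacacccacccbbababca  a
    2  aa$bcaacacccacccbbababc  c
    3  aacacccacccbbababcaa$bc  c
    4  ababcaa$bcaacacccacccbb  b
    5  abcaa$bcaacacccacccbbab  b
    6  acacccacccbbababcaa$bca  a
    7  acccacccbbababcaa$bcaac  c
    8  acccbbababcaa$bcaacaccc  c
    9  bababcaa$bcaacacccacccb  b
   10  babcaa$bcaacacccacccbba  a
   11  bbababcaa$bcaacacccaccc  c
   12  bcaa$bcaacacccacccbbaba  a
   13  bcaacacccacccbbababcaa$  $
   14  caa$bcaacacccacccbbabab  b
   15  caacacccacccbbababcaa$b  b
   16  cacccacccbbababcaa$bcaa  a
   17  cacccbbababcaa$bcaacacc  c
   18  cbbababcaa$bcaacacccacc  c
   19  ccacccbbababcaa$bcaacac  c
   20  ccbbababcaa$bcaacacccac  c
   21  cccacccbbababcaa$bcaaca  a
   22  cccbbababcaa$bcaacaccca  a

aaccbbaccbaca$bbaccccaa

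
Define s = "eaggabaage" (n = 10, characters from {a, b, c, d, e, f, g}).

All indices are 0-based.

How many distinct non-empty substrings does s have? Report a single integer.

sorted suffixes:
  #0 SA[0]=6  'aage'
  #1 SA[1]=4  'abaage'
  #2 SA[2]=7  'age'
  #3 SA[3]=1  'aggabaage'
  #4 SA[4]=5  'baage'
  #5 SA[5]=9  'e'
  #6 SA[6]=0  'eaggabaage'
  #7 SA[7]=3  'gabaage'
  #8 SA[8]=8  'ge'
  #9 SA[9]=2  'ggabaage'

SA = [6, 4, 7, 1, 5, 9, 0, 3, 8, 2]
rank  pair      lcp
   1  s[6:],s[4:]  1  'a'
   2  s[4:],s[7:]  1  'a'
   3  s[7:],s[1:]  2  'ag'
   4  s[1:],s[5:]  0  ''
   5  s[5:],s[9:]  0  ''
   6  s[9:],s[0:]  1  'e'
   7  s[0:],s[3:]  0  ''
   8  s[3:],s[8:]  1  'g'
   9  s[8:],s[2:]  1  'g'

n(n+1)/2 = 10·11/2 = 55
Σ LCP = 0 + 1 + 1 + 2 + 0 + 0 + 1 + 0 + 1 + 1 = 7
distinct = 55 − 7 = 48

48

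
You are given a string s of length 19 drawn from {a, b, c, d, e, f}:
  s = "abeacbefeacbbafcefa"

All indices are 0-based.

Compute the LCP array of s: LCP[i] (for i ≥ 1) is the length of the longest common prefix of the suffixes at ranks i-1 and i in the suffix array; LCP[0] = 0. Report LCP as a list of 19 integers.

rank | idx | suffix
   0 |  18 | a
   1 |   0 | abeacbefeacbbafcefa
   2 |   9 | acbbafcefa
   3 |   3 | acbefeacbbafcefa
   4 |  13 | afcefa
   5 |  12 | bafcefa
   6 |  11 | bbafcefa
   7 |   1 | beacbefeacbbafcefa
   8 |   5 | befeacbbafcefa
   9 |  10 | cbbafcefa
  10 |   4 | cbefeacbbafcefa
  11 |  15 | cefa
  12 |   8 | eacbbafcefa
  13 |   2 | eacbefeacbbafcefa
  14 |  16 | efa
  15 |   6 | efeacbbafcefa
  16 |  17 | fa
  17 |  14 | fcefa
  18 |   7 | feacbbafcefa

SA = [18, 0, 9, 3, 13, 12, 11, 1, 5, 10, 4, 15, 8, 2, 16, 6, 17, 14, 7]
rank  pair      lcp
   1  s[18:],s[0:]  1  'a'
   2  s[0:],s[9:]  1  'a'
   3  s[9:],s[3:]  3  'acb'
   4  s[3:],s[13:]  1  'a'
   5  s[13:],s[12:]  0  ''
   6  s[12:],s[11:]  1  'b'
   7  s[11:],s[1:]  1  'b'
   8  s[1:],s[5:]  2  'be'
   9  s[5:],s[10:]  0  ''
  10  s[10:],s[4:]  2  'cb'
  11  s[4:],s[15:]  1  'c'
  12  s[15:],s[8:]  0  ''
  13  s[8:],s[2:]  4  'eacb'
  14  s[2:],s[16:]  1  'e'
  15  s[16:],s[6:]  2  'ef'
  16  s[6:],s[17:]  0  ''
  17  s[17:],s[14:]  1  'f'
  18  s[14:],s[7:]  1  'f'

[0, 1, 1, 3, 1, 0, 1, 1, 2, 0, 2, 1, 0, 4, 1, 2, 0, 1, 1]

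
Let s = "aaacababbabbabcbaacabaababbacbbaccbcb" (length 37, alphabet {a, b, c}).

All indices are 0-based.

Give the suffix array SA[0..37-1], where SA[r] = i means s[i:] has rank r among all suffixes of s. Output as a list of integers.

[0, 21, 16, 1, 19, 4, 22, 6, 9, 24, 12, 17, 2, 27, 31, 36, 20, 15, 5, 8, 23, 11, 26, 30, 7, 10, 25, 29, 34, 13, 18, 3, 35, 14, 28, 33, 32]

rank | idx | suffix
   0 |   0 | aaacababbabbabcbaacabaababbacbbaccbcb
   1 |  21 | aababbacbbaccbcb
   2 |  16 | aacabaababbacbbaccbcb
   3 |   1 | aacababbabbabcbaacabaababbacbbaccbcb
   4 |  19 | abaababbacbbaccbcb
   5 |   4 | ababbabbabcbaacabaababbacbbaccbcb
   6 |  22 | ababbacbbaccbcb
   7 |   6 | abbabbabcbaacabaababbacbbaccbcb
   8 |   9 | abbabcbaacabaababbacbbaccbcb
   9 |  24 | abbacbbaccbcb
  10 |  12 | abcbaacabaababbacbbaccbcb
  11 |  17 | acabaababbacbbaccbcb
  12 |   2 | acababbabbabcbaacabaababbacbbaccbcb
  13 |  27 | acbbaccbcb
  14 |  31 | accbcb
  15 |  36 | b
  16 |  20 | baababbacbbaccbcb
  17 |  15 | baacabaababbacbbaccbcb
  18 |   5 | babbabbabcbaacabaababbacbbaccbcb
  19 |   8 | babbabcbaacabaababbacbbaccbcb
  20 |  23 | babbacbbaccbcb
  21 |  11 | babcbaacabaababbacbbaccbcb
  22 |  26 | bacbbaccbcb
  23 |  30 | baccbcb
  24 |   7 | bbabbabcbaacabaababbacbbaccbcb
  25 |  10 | bbabcbaacabaababbacbbaccbcb
  26 |  25 | bbacbbaccbcb
  27 |  29 | bbaccbcb
  28 |  34 | bcb
  29 |  13 | bcbaacabaababbacbbaccbcb
  30 |  18 | cabaababbacbbaccbcb
  31 |   3 | cababbabbabcbaacabaababbacbbaccbcb
  32 |  35 | cb
  33 |  14 | cbaacabaababbacbbaccbcb
  34 |  28 | cbbaccbcb
  35 |  33 | cbcb
  36 |  32 | ccbcb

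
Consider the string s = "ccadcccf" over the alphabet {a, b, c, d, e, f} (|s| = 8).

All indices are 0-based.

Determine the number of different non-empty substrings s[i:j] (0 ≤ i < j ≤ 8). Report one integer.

rank | idx | suffix
   0 |   2 | adcccf
   1 |   1 | cadcccf
   2 |   0 | ccadcccf
   3 |   4 | cccf
   4 |   5 | ccf
   5 |   6 | cf
   6 |   3 | dcccf
   7 |   7 | f

SA = [2, 1, 0, 4, 5, 6, 3, 7]
[i] adj suffixes → lcp
  [1] 2/1 → 0 ('')
  [2] 1/0 → 1 ('c')
  [3] 0/4 → 2 ('cc')
  [4] 4/5 → 2 ('cc')
  [5] 5/6 → 1 ('c')
  [6] 6/3 → 0 ('')
  [7] 3/7 → 0 ('')

n(n+1)/2 = 8·9/2 = 36
Σ LCP = 0 + 0 + 1 + 2 + 2 + 1 + 0 + 0 = 6
distinct = 36 − 6 = 30

30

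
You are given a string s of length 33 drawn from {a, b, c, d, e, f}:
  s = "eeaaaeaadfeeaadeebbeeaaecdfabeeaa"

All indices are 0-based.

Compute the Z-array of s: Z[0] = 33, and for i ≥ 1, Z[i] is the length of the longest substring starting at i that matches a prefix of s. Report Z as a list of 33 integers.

[33, 1, 0, 0, 0, 1, 0, 0, 0, 0, 4, 1, 0, 0, 0, 2, 1, 0, 0, 4, 1, 0, 0, 1, 0, 0, 0, 0, 0, 4, 1, 0, 0]

Z[0]=33
i=1: i≥r, start 0; Z[1]=1 grow→box=[1,2)
i=2: i≥r, start 0; Z[2]=0
i=3: i≥r, start 0; Z[3]=0
i=4: i≥r, start 0; Z[4]=0
i=5: i≥r, start 0; Z[5]=1 grow→box=[5,6)
i=6: i≥r, start 0; Z[6]=0
i=7: i≥r, start 0; Z[7]=0
i=8: i≥r, start 0; Z[8]=0
i=9: i≥r, start 0; Z[9]=0
i=10: i≥r, start 0; Z[10]=4 grow→box=[10,14)
i=11: min(r-i=3, Z[1]=1)=1; Z[11]=1
i=12: min(r-i=2, Z[2]=0)=0; Z[12]=0
i=13: min(r-i=1, Z[3]=0)=0; Z[13]=0
i=14: i≥r, start 0; Z[14]=0
i=15: i≥r, start 0; Z[15]=2 grow→box=[15,17)
i=16: min(r-i=1, Z[1]=1)=1; Z[16]=1
i=17: i≥r, start 0; Z[17]=0
i=18: i≥r, start 0; Z[18]=0
i=19: i≥r, start 0; Z[19]=4 grow→box=[19,23)
i=20: min(r-i=3, Z[1]=1)=1; Z[20]=1
i=21: min(r-i=2, Z[2]=0)=0; Z[21]=0
i=22: min(r-i=1, Z[3]=0)=0; Z[22]=0
i=23: i≥r, start 0; Z[23]=1 grow→box=[23,24)
i=24: i≥r, start 0; Z[24]=0
i=25: i≥r, start 0; Z[25]=0
i=26: i≥r, start 0; Z[26]=0
i=27: i≥r, start 0; Z[27]=0
i=28: i≥r, start 0; Z[28]=0
i=29: i≥r, start 0; Z[29]=4 grow→box=[29,33)
i=30: min(r-i=3, Z[1]=1)=1; Z[30]=1
i=31: min(r-i=2, Z[2]=0)=0; Z[31]=0
i=32: min(r-i=1, Z[3]=0)=0; Z[32]=0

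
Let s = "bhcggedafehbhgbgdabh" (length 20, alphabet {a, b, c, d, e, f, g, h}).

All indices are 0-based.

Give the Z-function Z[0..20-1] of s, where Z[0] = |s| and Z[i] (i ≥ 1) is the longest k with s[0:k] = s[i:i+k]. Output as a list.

Z[0]=20
i=1: fresh scan; Z[1]=0
i=2: fresh scan; Z[2]=0
i=3: fresh scan; Z[3]=0
i=4: fresh scan; Z[4]=0
i=5: fresh scan; Z[5]=0
i=6: fresh scan; Z[6]=0
i=7: fresh scan; Z[7]=0
i=8: fresh scan; Z[8]=0
i=9: fresh scan; Z[9]=0
i=10: fresh scan; Z[10]=0
i=11: fresh scan; Z[11]=2 scan→box=[11,13)
i=12: min(r-i=1, Z[1]=0)=0; Z[12]=0
i=13: fresh scan; Z[13]=0
i=14: fresh scan; Z[14]=1 scan→box=[14,15)
i=15: fresh scan; Z[15]=0
i=16: fresh scan; Z[16]=0
i=17: fresh scan; Z[17]=0
i=18: fresh scan; Z[18]=2 scan→box=[18,20)
i=19: min(r-i=1, Z[1]=0)=0; Z[19]=0

[20, 0, 0, 0, 0, 0, 0, 0, 0, 0, 0, 2, 0, 0, 1, 0, 0, 0, 2, 0]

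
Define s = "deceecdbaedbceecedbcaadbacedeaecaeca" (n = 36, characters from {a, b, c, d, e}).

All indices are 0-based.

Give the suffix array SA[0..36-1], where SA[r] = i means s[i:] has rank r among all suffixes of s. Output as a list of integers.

[35, 20, 24, 21, 32, 29, 8, 23, 7, 18, 11, 34, 19, 31, 5, 15, 25, 2, 12, 22, 6, 17, 10, 27, 0, 28, 33, 30, 4, 14, 1, 16, 9, 26, 3, 13]

sorted suffixes:
  #0 SA[0]=35  'a'
  #1 SA[1]=20  'aadbacedeaecaeca'
  #2 SA[2]=24  'acedeaecaeca'
  #3 SA[3]=21  'adbacedeaecaeca'
  #4 SA[4]=32  'aeca'
  #5 SA[5]=29  'aecaeca'
  #6 SA[6]=8  'aedbceecedbcaadbacedeaecaeca'
  #7 SA[7]=23  'bacedeaecaeca'
  #8 SA[8]=7  'baedbceecedbcaadbacedeaecaeca'
  #9 SA[9]=18  'bcaadbacedeaecaeca'
  #10 SA[10]=11  'bceecedbcaadbacedeaecaeca'
  #11 SA[11]=34  'ca'
  #12 SA[12]=19  'caadbacedeaecaeca'
  #13 SA[13]=31  'caeca'
  #14 SA[14]=5  'cdbaedbceecedbcaadbacedeaecaeca'
  #15 SA[15]=15  'cedbcaadbacedeaecaeca'
  #16 SA[16]=25  'cedeaecaeca'
  #17 SA[17]=2  'ceecdbaedbceecedbcaadbacedeaecaeca'
  #18 SA[18]=12  'ceecedbcaadbacedeaecaeca'
  #19 SA[19]=22  'dbacedeaecaeca'
  #20 SA[20]=6  'dbaedbceecedbcaadbacedeaecaeca'
  #21 SA[21]=17  'dbcaadbacedeaecaeca'
  #22 SA[22]=10  'dbceecedbcaadbacedeaecaeca'
  #23 SA[23]=27  'deaecaeca'
  #24 SA[24]=0  'deceecdbaedbceecedbcaadbacedeaecaeca'
  #25 SA[25]=28  'eaecaeca'
  #26 SA[26]=33  'eca'
  #27 SA[27]=30  'ecaeca'
  #28 SA[28]=4  'ecdbaedbceecedbcaadbacedeaecaeca'
  #29 SA[29]=14  'ecedbcaadbacedeaecaeca'
  #30 SA[30]=1  'eceecdbaedbceecedbcaadbacedeaecaeca'
  #31 SA[31]=16  'edbcaadbacedeaecaeca'
  #32 SA[32]=9  'edbceecedbcaadbacedeaecaeca'
  #33 SA[33]=26  'edeaecaeca'
  #34 SA[34]=3  'eecdbaedbceecedbcaadbacedeaecaeca'
  #35 SA[35]=13  'eecedbcaadbacedeaecaeca'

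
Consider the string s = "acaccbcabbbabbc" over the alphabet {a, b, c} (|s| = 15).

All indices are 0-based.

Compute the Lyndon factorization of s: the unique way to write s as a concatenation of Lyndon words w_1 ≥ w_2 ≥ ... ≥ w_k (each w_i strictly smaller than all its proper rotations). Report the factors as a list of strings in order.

emit factor 1: 'acaccbc' (i=0, period=7)
emit factor 2: 'abbbabbc' (i=7, period=8)

["acaccbc", "abbbabbc"]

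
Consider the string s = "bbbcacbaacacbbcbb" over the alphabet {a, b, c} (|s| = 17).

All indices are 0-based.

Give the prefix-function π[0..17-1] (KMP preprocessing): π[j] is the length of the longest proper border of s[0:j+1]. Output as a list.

π[0] = 0
j=1 s[j]='b': π[1]=1 (border 'b')
j=2 s[j]='b': π[2]=2 (border 'bb')
j=3 s[j]='c': k: 2→1→0; π[3]=0 (border '')
j=4 s[j]='a': π[4]=0 (border '')
j=5 s[j]='c': π[5]=0 (border '')
j=6 s[j]='b': π[6]=1 (border 'b')
j=7 s[j]='a': k: 1→0; π[7]=0 (border '')
j=8 s[j]='a': π[8]=0 (border '')
j=9 s[j]='c': π[9]=0 (border '')
j=10 s[j]='a': π[10]=0 (border '')
j=11 s[j]='c': π[11]=0 (border '')
j=12 s[j]='b': π[12]=1 (border 'b')
j=13 s[j]='b': π[13]=2 (border 'bb')
j=14 s[j]='c': k: 2→1→0; π[14]=0 (border '')
j=15 s[j]='b': π[15]=1 (border 'b')
j=16 s[j]='b': π[16]=2 (border 'bb')

[0, 1, 2, 0, 0, 0, 1, 0, 0, 0, 0, 0, 1, 2, 0, 1, 2]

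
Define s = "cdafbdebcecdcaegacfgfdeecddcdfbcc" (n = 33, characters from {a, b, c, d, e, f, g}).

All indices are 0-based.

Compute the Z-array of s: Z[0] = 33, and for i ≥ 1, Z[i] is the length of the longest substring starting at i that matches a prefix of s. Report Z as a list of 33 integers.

[33, 0, 0, 0, 0, 0, 0, 0, 1, 0, 2, 0, 1, 0, 0, 0, 0, 1, 0, 0, 0, 0, 0, 0, 2, 0, 0, 2, 0, 0, 0, 1, 1]

Z[0]=33
i=1: outside box; Z[1]=0
i=2: outside box; Z[2]=0
i=3: outside box; Z[3]=0
i=4: outside box; Z[4]=0
i=5: outside box; Z[5]=0
i=6: outside box; Z[6]=0
i=7: outside box; Z[7]=0
i=8: outside box; Z[8]=1 grow→box=[8,9)
i=9: outside box; Z[9]=0
i=10: outside box; Z[10]=2 grow→box=[10,12)
i=11: min(r-i=1, Z[1]=0)=0; Z[11]=0
i=12: outside box; Z[12]=1 grow→box=[12,13)
i=13: outside box; Z[13]=0
i=14: outside box; Z[14]=0
i=15: outside box; Z[15]=0
i=16: outside box; Z[16]=0
i=17: outside box; Z[17]=1 grow→box=[17,18)
i=18: outside box; Z[18]=0
i=19: outside box; Z[19]=0
i=20: outside box; Z[20]=0
i=21: outside box; Z[21]=0
i=22: outside box; Z[22]=0
i=23: outside box; Z[23]=0
i=24: outside box; Z[24]=2 grow→box=[24,26)
i=25: min(r-i=1, Z[1]=0)=0; Z[25]=0
i=26: outside box; Z[26]=0
i=27: outside box; Z[27]=2 grow→box=[27,29)
i=28: min(r-i=1, Z[1]=0)=0; Z[28]=0
i=29: outside box; Z[29]=0
i=30: outside box; Z[30]=0
i=31: outside box; Z[31]=1 grow→box=[31,32)
i=32: outside box; Z[32]=1 grow→box=[32,33)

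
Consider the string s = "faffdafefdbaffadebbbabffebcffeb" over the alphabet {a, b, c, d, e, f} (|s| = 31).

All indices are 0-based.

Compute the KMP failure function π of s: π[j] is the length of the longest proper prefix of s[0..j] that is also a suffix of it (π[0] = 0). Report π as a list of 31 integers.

[0, 0, 1, 1, 0, 0, 1, 0, 1, 0, 0, 0, 1, 1, 2, 0, 0, 0, 0, 0, 0, 0, 1, 1, 0, 0, 0, 1, 1, 0, 0]

π[0] = 0
j=1 s[j]='a': π[1]=0 (border '')
j=2 s[j]='f': π[2]=1 (border 'f')
j=3 s[j]='f': k: 1→0; π[3]=1 (border 'f')
j=4 s[j]='d': k: 1→0; π[4]=0 (border '')
j=5 s[j]='a': π[5]=0 (border '')
j=6 s[j]='f': π[6]=1 (border 'f')
j=7 s[j]='e': k: 1→0; π[7]=0 (border '')
j=8 s[j]='f': π[8]=1 (border 'f')
j=9 s[j]='d': k: 1→0; π[9]=0 (border '')
j=10 s[j]='b': π[10]=0 (border '')
j=11 s[j]='a': π[11]=0 (border '')
j=12 s[j]='f': π[12]=1 (border 'f')
j=13 s[j]='f': k: 1→0; π[13]=1 (border 'f')
j=14 s[j]='a': π[14]=2 (border 'fa')
j=15 s[j]='d': k: 2→0; π[15]=0 (border '')
j=16 s[j]='e': π[16]=0 (border '')
j=17 s[j]='b': π[17]=0 (border '')
j=18 s[j]='b': π[18]=0 (border '')
j=19 s[j]='b': π[19]=0 (border '')
j=20 s[j]='a': π[20]=0 (border '')
j=21 s[j]='b': π[21]=0 (border '')
j=22 s[j]='f': π[22]=1 (border 'f')
j=23 s[j]='f': k: 1→0; π[23]=1 (border 'f')
j=24 s[j]='e': k: 1→0; π[24]=0 (border '')
j=25 s[j]='b': π[25]=0 (border '')
j=26 s[j]='c': π[26]=0 (border '')
j=27 s[j]='f': π[27]=1 (border 'f')
j=28 s[j]='f': k: 1→0; π[28]=1 (border 'f')
j=29 s[j]='e': k: 1→0; π[29]=0 (border '')
j=30 s[j]='b': π[30]=0 (border '')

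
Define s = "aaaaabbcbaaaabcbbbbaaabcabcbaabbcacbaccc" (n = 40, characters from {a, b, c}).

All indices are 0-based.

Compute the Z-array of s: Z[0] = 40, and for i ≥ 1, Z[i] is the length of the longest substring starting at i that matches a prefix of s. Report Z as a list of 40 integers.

[40, 4, 3, 2, 1, 0, 0, 0, 0, 4, 3, 2, 1, 0, 0, 0, 0, 0, 0, 3, 2, 1, 0, 0, 1, 0, 0, 0, 2, 1, 0, 0, 0, 1, 0, 0, 1, 0, 0, 0]

Z[0]=40
i=1: i≥r, start 0; Z[1]=4 extend→box=[1,5)
i=2: min(r-i=3, Z[1]=4)=3; Z[2]=3
i=3: min(r-i=2, Z[2]=3)=2; Z[3]=2
i=4: min(r-i=1, Z[3]=2)=1; Z[4]=1
i=5: i≥r, start 0; Z[5]=0
i=6: i≥r, start 0; Z[6]=0
i=7: i≥r, start 0; Z[7]=0
i=8: i≥r, start 0; Z[8]=0
i=9: i≥r, start 0; Z[9]=4 extend→box=[9,13)
i=10: min(r-i=3, Z[1]=4)=3; Z[10]=3
i=11: min(r-i=2, Z[2]=3)=2; Z[11]=2
i=12: min(r-i=1, Z[3]=2)=1; Z[12]=1
i=13: i≥r, start 0; Z[13]=0
i=14: i≥r, start 0; Z[14]=0
i=15: i≥r, start 0; Z[15]=0
i=16: i≥r, start 0; Z[16]=0
i=17: i≥r, start 0; Z[17]=0
i=18: i≥r, start 0; Z[18]=0
i=19: i≥r, start 0; Z[19]=3 extend→box=[19,22)
i=20: min(r-i=2, Z[1]=4)=2; Z[20]=2
i=21: min(r-i=1, Z[2]=3)=1; Z[21]=1
i=22: i≥r, start 0; Z[22]=0
i=23: i≥r, start 0; Z[23]=0
i=24: i≥r, start 0; Z[24]=1 extend→box=[24,25)
i=25: i≥r, start 0; Z[25]=0
i=26: i≥r, start 0; Z[26]=0
i=27: i≥r, start 0; Z[27]=0
i=28: i≥r, start 0; Z[28]=2 extend→box=[28,30)
i=29: min(r-i=1, Z[1]=4)=1; Z[29]=1
i=30: i≥r, start 0; Z[30]=0
i=31: i≥r, start 0; Z[31]=0
i=32: i≥r, start 0; Z[32]=0
i=33: i≥r, start 0; Z[33]=1 extend→box=[33,34)
i=34: i≥r, start 0; Z[34]=0
i=35: i≥r, start 0; Z[35]=0
i=36: i≥r, start 0; Z[36]=1 extend→box=[36,37)
i=37: i≥r, start 0; Z[37]=0
i=38: i≥r, start 0; Z[38]=0
i=39: i≥r, start 0; Z[39]=0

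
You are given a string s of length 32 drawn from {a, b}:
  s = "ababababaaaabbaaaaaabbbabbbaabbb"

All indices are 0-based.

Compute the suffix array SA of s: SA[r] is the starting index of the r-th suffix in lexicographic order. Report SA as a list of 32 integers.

[14, 15, 8, 16, 9, 17, 10, 27, 18, 6, 4, 2, 0, 11, 28, 23, 19, 31, 13, 7, 26, 5, 3, 1, 22, 30, 12, 25, 21, 29, 24, 20]

rank | idx | suffix
   0 |  14 | aaaaaabbbabbbaabbb
   1 |  15 | aaaaabbbabbbaabbb
   2 |   8 | aaaabbaaaaaabbbabbbaabbb
   3 |  16 | aaaabbbabbbaabbb
   4 |   9 | aaabbaaaaaabbbabbbaabbb
   5 |  17 | aaabbbabbbaabbb
   6 |  10 | aabbaaaaaabbbabbbaabbb
   7 |  27 | aabbb
   8 |  18 | aabbbabbbaabbb
   9 |   6 | abaaaabbaaaaaabbbabbbaabbb
  10 |   4 | ababaaaabbaaaaaabbbabbbaabbb
  11 |   2 | abababaaaabbaaaaaabbbabbbaabbb
  12 |   0 | ababababaaaabbaaaaaabbbabbbaabbb
  13 |  11 | abbaaaaaabbbabbbaabbb
  14 |  28 | abbb
  15 |  23 | abbbaabbb
  16 |  19 | abbbabbbaabbb
  17 |  31 | b
  18 |  13 | baaaaaabbbabbbaabbb
  19 |   7 | baaaabbaaaaaabbbabbbaabbb
  20 |  26 | baabbb
  21 |   5 | babaaaabbaaaaaabbbabbbaabbb
  22 |   3 | bababaaaabbaaaaaabbbabbbaabbb
  23 |   1 | babababaaaabbaaaaaabbbabbbaabbb
  24 |  22 | babbbaabbb
  25 |  30 | bb
  26 |  12 | bbaaaaaabbbabbbaabbb
  27 |  25 | bbaabbb
  28 |  21 | bbabbbaabbb
  29 |  29 | bbb
  30 |  24 | bbbaabbb
  31 |  20 | bbbabbbaabbb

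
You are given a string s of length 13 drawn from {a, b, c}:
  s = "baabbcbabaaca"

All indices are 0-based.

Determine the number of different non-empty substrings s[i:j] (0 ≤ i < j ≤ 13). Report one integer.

sorted suffixes:
  #0 SA[0]=12  'a'
  #1 SA[1]=1  'aabbcbabaaca'
  #2 SA[2]=9  'aaca'
  #3 SA[3]=7  'abaaca'
  #4 SA[4]=2  'abbcbabaaca'
  #5 SA[5]=10  'aca'
  #6 SA[6]=0  'baabbcbabaaca'
  #7 SA[7]=8  'baaca'
  #8 SA[8]=6  'babaaca'
  #9 SA[9]=3  'bbcbabaaca'
  #10 SA[10]=4  'bcbabaaca'
  #11 SA[11]=11  'ca'
  #12 SA[12]=5  'cbabaaca'

SA = [12, 1, 9, 7, 2, 10, 0, 8, 6, 3, 4, 11, 5]
rank  pair      lcp
   1  s[12:],s[1:]  1  'a'
   2  s[1:],s[9:]  2  'aa'
   3  s[9:],s[7:]  1  'a'
   4  s[7:],s[2:]  2  'ab'
   5  s[2:],s[10:]  1  'a'
   6  s[10:],s[0:]  0  ''
   7  s[0:],s[8:]  3  'baa'
   8  s[8:],s[6:]  2  'ba'
   9  s[6:],s[3:]  1  'b'
  10  s[3:],s[4:]  1  'b'
  11  s[4:],s[11:]  0  ''
  12  s[11:],s[5:]  1  'c'

n(n+1)/2 = 13·14/2 = 91
Σ LCP = 0 + 1 + 2 + 1 + 2 + 1 + 0 + 3 + 2 + 1 + 1 + 0 + 1 = 15
distinct = 91 − 15 = 76

76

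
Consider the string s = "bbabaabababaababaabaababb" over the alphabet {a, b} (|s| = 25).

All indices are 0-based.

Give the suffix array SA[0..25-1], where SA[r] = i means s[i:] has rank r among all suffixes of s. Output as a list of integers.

[16, 11, 4, 19, 14, 9, 2, 17, 12, 7, 5, 20, 22, 24, 15, 10, 3, 18, 13, 8, 1, 6, 21, 23, 0]

rank | idx | suffix
   0 |  16 | aabaababb
   1 |  11 | aababaabaababb
   2 |   4 | aabababaababaabaababb
   3 |  19 | aababb
   4 |  14 | abaabaababb
   5 |   9 | abaababaabaababb
   6 |   2 | abaabababaababaabaababb
   7 |  17 | abaababb
   8 |  12 | ababaabaababb
   9 |   7 | ababaababaabaababb
  10 |   5 | abababaababaabaababb
  11 |  20 | ababb
  12 |  22 | abb
  13 |  24 | b
  14 |  15 | baabaababb
  15 |  10 | baababaabaababb
  16 |   3 | baabababaababaabaababb
  17 |  18 | baababb
  18 |  13 | babaabaababb
  19 |   8 | babaababaabaababb
  20 |   1 | babaabababaababaabaababb
  21 |   6 | bababaababaabaababb
  22 |  21 | babb
  23 |  23 | bb
  24 |   0 | bbabaabababaababaabaababb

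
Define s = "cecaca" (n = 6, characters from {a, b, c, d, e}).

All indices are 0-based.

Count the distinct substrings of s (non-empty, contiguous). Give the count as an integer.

rank | idx | suffix
   0 |   5 | a
   1 |   3 | aca
   2 |   4 | ca
   3 |   2 | caca
   4 |   0 | cecaca
   5 |   1 | ecaca

SA = [5, 3, 4, 2, 0, 1]
[i] adj suffixes → lcp
  [1] 5/3 → 1 ('a')
  [2] 3/4 → 0 ('')
  [3] 4/2 → 2 ('ca')
  [4] 2/0 → 1 ('c')
  [5] 0/1 → 0 ('')

n(n+1)/2 = 6·7/2 = 21
Σ LCP = 0 + 1 + 0 + 2 + 1 + 0 = 4
distinct = 21 − 4 = 17

17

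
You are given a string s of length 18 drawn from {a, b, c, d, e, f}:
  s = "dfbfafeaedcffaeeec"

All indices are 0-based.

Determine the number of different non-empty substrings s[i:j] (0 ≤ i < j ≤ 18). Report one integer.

156

rank→(start, suffix):
  0 → (7, 'aedcffaeeec')
  1 → (13, 'aeeec')
  2 → (4, 'afeaedcffaeeec')
  3 → (2, 'bfafeaedcffaeeec')
  4 → (17, 'c')
  5 → (10, 'cffaeeec')
  6 → (9, 'dcffaeeec')
  7 → (0, 'dfbfafeaedcffaeeec')
  8 → (6, 'eaedcffaeeec')
  9 → (16, 'ec')
  10 → (8, 'edcffaeeec')
  11 → (15, 'eec')
  12 → (14, 'eeec')
  13 → (12, 'faeeec')
  14 → (3, 'fafeaedcffaeeec')
  15 → (1, 'fbfafeaedcffaeeec')
  16 → (5, 'feaedcffaeeec')
  17 → (11, 'ffaeeec')

SA = [7, 13, 4, 2, 17, 10, 9, 0, 6, 16, 8, 15, 14, 12, 3, 1, 5, 11]
rank  pair      lcp
   1  s[7:],s[13:]  2  'ae'
   2  s[13:],s[4:]  1  'a'
   3  s[4:],s[2:]  0  ''
   4  s[2:],s[17:]  0  ''
   5  s[17:],s[10:]  1  'c'
   6  s[10:],s[9:]  0  ''
   7  s[9:],s[0:]  1  'd'
   8  s[0:],s[6:]  0  ''
   9  s[6:],s[16:]  1  'e'
  10  s[16:],s[8:]  1  'e'
  11  s[8:],s[15:]  1  'e'
  12  s[15:],s[14:]  2  'ee'
  13  s[14:],s[12:]  0  ''
  14  s[12:],s[3:]  2  'fa'
  15  s[3:],s[1:]  1  'f'
  16  s[1:],s[5:]  1  'f'
  17  s[5:],s[11:]  1  'f'

n(n+1)/2 = 18·19/2 = 171
Σ LCP = 0 + 2 + 1 + 0 + 0 + 1 + 0 + 1 + 0 + 1 + 1 + 1 + 2 + 0 + 2 + 1 + 1 + 1 = 15
distinct = 171 − 15 = 156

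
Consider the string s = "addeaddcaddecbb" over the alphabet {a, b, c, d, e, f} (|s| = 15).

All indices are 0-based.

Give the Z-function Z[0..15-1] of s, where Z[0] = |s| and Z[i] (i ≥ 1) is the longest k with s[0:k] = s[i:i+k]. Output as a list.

[15, 0, 0, 0, 3, 0, 0, 0, 4, 0, 0, 0, 0, 0, 0]

Z[0]=15
i=1: i≥r, start 0; Z[1]=0
i=2: i≥r, start 0; Z[2]=0
i=3: i≥r, start 0; Z[3]=0
i=4: i≥r, start 0; Z[4]=3 grow→box=[4,7)
i=5: min(r-i=2, Z[1]=0)=0; Z[5]=0
i=6: min(r-i=1, Z[2]=0)=0; Z[6]=0
i=7: i≥r, start 0; Z[7]=0
i=8: i≥r, start 0; Z[8]=4 grow→box=[8,12)
i=9: min(r-i=3, Z[1]=0)=0; Z[9]=0
i=10: min(r-i=2, Z[2]=0)=0; Z[10]=0
i=11: min(r-i=1, Z[3]=0)=0; Z[11]=0
i=12: i≥r, start 0; Z[12]=0
i=13: i≥r, start 0; Z[13]=0
i=14: i≥r, start 0; Z[14]=0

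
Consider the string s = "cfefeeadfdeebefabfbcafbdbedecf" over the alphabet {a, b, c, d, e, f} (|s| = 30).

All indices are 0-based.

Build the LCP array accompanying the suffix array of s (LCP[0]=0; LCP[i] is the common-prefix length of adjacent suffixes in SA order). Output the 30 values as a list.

[0, 1, 1, 0, 1, 1, 2, 1, 0, 1, 2, 0, 1, 2, 1, 0, 1, 1, 1, 1, 2, 1, 2, 0, 1, 1, 2, 1, 1, 2]

rank | idx | suffix
   0 |  15 | abfbcafbdbedecf
   1 |   6 | adfdeebefabfbcafbdbedecf
   2 |  20 | afbdbedecf
   3 |  18 | bcafbdbedecf
   4 |  22 | bdbedecf
   5 |  24 | bedecf
   6 |  12 | befabfbcafbdbedecf
   7 |  16 | bfbcafbdbedecf
   8 |  19 | cafbdbedecf
   9 |  28 | cf
  10 |   0 | cfefeeadfdeebefabfbcafbdbedecf
  11 |  23 | dbedecf
  12 |  26 | decf
  13 |   9 | deebefabfbcafbdbedecf
  14 |   7 | dfdeebefabfbcafbdbedecf
  15 |   5 | eadfdeebefabfbcafbdbedecf
  16 |  11 | ebefabfbcafbdbedecf
  17 |  27 | ecf
  18 |  25 | edecf
  19 |   4 | eeadfdeebefabfbcafbdbedecf
  20 |  10 | eebefabfbcafbdbedecf
  21 |  13 | efabfbcafbdbedecf
  22 |   2 | efeeadfdeebefabfbcafbdbedecf
  23 |  29 | f
  24 |  14 | fabfbcafbdbedecf
  25 |  17 | fbcafbdbedecf
  26 |  21 | fbdbedecf
  27 |   8 | fdeebefabfbcafbdbedecf
  28 |   3 | feeadfdeebefabfbcafbdbedecf
  29 |   1 | fefeeadfdeebefabfbcafbdbedecf

SA = [15, 6, 20, 18, 22, 24, 12, 16, 19, 28, 0, 23, 26, 9, 7, 5, 11, 27, 25, 4, 10, 13, 2, 29, 14, 17, 21, 8, 3, 1]
[i] adj suffixes → lcp
  [1] 15/6 → 1 ('a')
  [2] 6/20 → 1 ('a')
  [3] 20/18 → 0 ('')
  [4] 18/22 → 1 ('b')
  [5] 22/24 → 1 ('b')
  [6] 24/12 → 2 ('be')
  [7] 12/16 → 1 ('b')
  [8] 16/19 → 0 ('')
  [9] 19/28 → 1 ('c')
  [10] 28/0 → 2 ('cf')
  [11] 0/23 → 0 ('')
  [12] 23/26 → 1 ('d')
  [13] 26/9 → 2 ('de')
  [14] 9/7 → 1 ('d')
  [15] 7/5 → 0 ('')
  [16] 5/11 → 1 ('e')
  [17] 11/27 → 1 ('e')
  [18] 27/25 → 1 ('e')
  [19] 25/4 → 1 ('e')
  [20] 4/10 → 2 ('ee')
  [21] 10/13 → 1 ('e')
  [22] 13/2 → 2 ('ef')
  [23] 2/29 → 0 ('')
  [24] 29/14 → 1 ('f')
  [25] 14/17 → 1 ('f')
  [26] 17/21 → 2 ('fb')
  [27] 21/8 → 1 ('f')
  [28] 8/3 → 1 ('f')
  [29] 3/1 → 2 ('fe')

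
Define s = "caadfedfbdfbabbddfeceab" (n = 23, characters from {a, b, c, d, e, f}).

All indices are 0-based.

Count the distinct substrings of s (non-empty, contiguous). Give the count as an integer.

250

sorted suffixes:
  #0 SA[0]=1  'aadfedfbdfbabbddfeceab'
  #1 SA[1]=21  'ab'
  #2 SA[2]=12  'abbddfeceab'
  #3 SA[3]=2  'adfedfbdfbabbddfeceab'
  #4 SA[4]=22  'b'
  #5 SA[5]=11  'babbddfeceab'
  #6 SA[6]=13  'bbddfeceab'
  #7 SA[7]=14  'bddfeceab'
  #8 SA[8]=8  'bdfbabbddfeceab'
  #9 SA[9]=0  'caadfedfbdfbabbddfeceab'
  #10 SA[10]=19  'ceab'
  #11 SA[11]=15  'ddfeceab'
  #12 SA[12]=9  'dfbabbddfeceab'
  #13 SA[13]=6  'dfbdfbabbddfeceab'
  #14 SA[14]=16  'dfeceab'
  #15 SA[15]=3  'dfedfbdfbabbddfeceab'
  #16 SA[16]=20  'eab'
  #17 SA[17]=18  'eceab'
  #18 SA[18]=5  'edfbdfbabbddfeceab'
  #19 SA[19]=10  'fbabbddfeceab'
  #20 SA[20]=7  'fbdfbabbddfeceab'
  #21 SA[21]=17  'feceab'
  #22 SA[22]=4  'fedfbdfbabbddfeceab'

SA = [1, 21, 12, 2, 22, 11, 13, 14, 8, 0, 19, 15, 9, 6, 16, 3, 20, 18, 5, 10, 7, 17, 4]
i: (SA[i-1],SA[i]) lcp shared
  1: (1,21) 1 'a'
  2: (21,12) 2 'ab'
  3: (12,2) 1 'a'
  4: (2,22) 0 ''
  5: (22,11) 1 'b'
  6: (11,13) 1 'b'
  7: (13,14) 1 'b'
  8: (14,8) 2 'bd'
  9: (8,0) 0 ''
  10: (0,19) 1 'c'
  11: (19,15) 0 ''
  12: (15,9) 1 'd'
  13: (9,6) 3 'dfb'
  14: (6,16) 2 'df'
  15: (16,3) 3 'dfe'
  16: (3,20) 0 ''
  17: (20,18) 1 'e'
  18: (18,5) 1 'e'
  19: (5,10) 0 ''
  20: (10,7) 2 'fb'
  21: (7,17) 1 'f'
  22: (17,4) 2 'fe'

n(n+1)/2 = 23·24/2 = 276
Σ LCP = 0 + 1 + 2 + 1 + 0 + 1 + 1 + 1 + 2 + 0 + 1 + 0 + 1 + 3 + 2 + 3 + 0 + 1 + 1 + 0 + 2 + 1 + 2 = 26
distinct = 276 − 26 = 250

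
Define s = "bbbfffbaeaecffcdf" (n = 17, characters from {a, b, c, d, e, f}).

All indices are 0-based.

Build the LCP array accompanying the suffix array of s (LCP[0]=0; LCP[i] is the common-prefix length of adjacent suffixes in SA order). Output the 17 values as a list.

sorted suffixes:
  #0 SA[0]=7  'aeaecffcdf'
  #1 SA[1]=9  'aecffcdf'
  #2 SA[2]=6  'baeaecffcdf'
  #3 SA[3]=0  'bbbfffbaeaecffcdf'
  #4 SA[4]=1  'bbfffbaeaecffcdf'
  #5 SA[5]=2  'bfffbaeaecffcdf'
  #6 SA[6]=14  'cdf'
  #7 SA[7]=11  'cffcdf'
  #8 SA[8]=15  'df'
  #9 SA[9]=8  'eaecffcdf'
  #10 SA[10]=10  'ecffcdf'
  #11 SA[11]=16  'f'
  #12 SA[12]=5  'fbaeaecffcdf'
  #13 SA[13]=13  'fcdf'
  #14 SA[14]=4  'ffbaeaecffcdf'
  #15 SA[15]=12  'ffcdf'
  #16 SA[16]=3  'fffbaeaecffcdf'

SA = [7, 9, 6, 0, 1, 2, 14, 11, 15, 8, 10, 16, 5, 13, 4, 12, 3]
rank  pair      lcp
   1  s[7:],s[9:]  2  'ae'
   2  s[9:],s[6:]  0  ''
   3  s[6:],s[0:]  1  'b'
   4  s[0:],s[1:]  2  'bb'
   5  s[1:],s[2:]  1  'b'
   6  s[2:],s[14:]  0  ''
   7  s[14:],s[11:]  1  'c'
   8  s[11:],s[15:]  0  ''
   9  s[15:],s[8:]  0  ''
  10  s[8:],s[10:]  1  'e'
  11  s[10:],s[16:]  0  ''
  12  s[16:],s[5:]  1  'f'
  13  s[5:],s[13:]  1  'f'
  14  s[13:],s[4:]  1  'f'
  15  s[4:],s[12:]  2  'ff'
  16  s[12:],s[3:]  2  'ff'

[0, 2, 0, 1, 2, 1, 0, 1, 0, 0, 1, 0, 1, 1, 1, 2, 2]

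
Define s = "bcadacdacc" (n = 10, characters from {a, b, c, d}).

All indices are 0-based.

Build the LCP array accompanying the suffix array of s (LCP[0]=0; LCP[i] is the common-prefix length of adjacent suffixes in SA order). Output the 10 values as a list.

rank→(start, suffix):
  0 → (7, 'acc')
  1 → (4, 'acdacc')
  2 → (2, 'adacdacc')
  3 → (0, 'bcadacdacc')
  4 → (9, 'c')
  5 → (1, 'cadacdacc')
  6 → (8, 'cc')
  7 → (5, 'cdacc')
  8 → (6, 'dacc')
  9 → (3, 'dacdacc')

SA = [7, 4, 2, 0, 9, 1, 8, 5, 6, 3]
[i] adj suffixes → lcp
  [1] 7/4 → 2 ('ac')
  [2] 4/2 → 1 ('a')
  [3] 2/0 → 0 ('')
  [4] 0/9 → 0 ('')
  [5] 9/1 → 1 ('c')
  [6] 1/8 → 1 ('c')
  [7] 8/5 → 1 ('c')
  [8] 5/6 → 0 ('')
  [9] 6/3 → 3 ('dac')

[0, 2, 1, 0, 0, 1, 1, 1, 0, 3]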